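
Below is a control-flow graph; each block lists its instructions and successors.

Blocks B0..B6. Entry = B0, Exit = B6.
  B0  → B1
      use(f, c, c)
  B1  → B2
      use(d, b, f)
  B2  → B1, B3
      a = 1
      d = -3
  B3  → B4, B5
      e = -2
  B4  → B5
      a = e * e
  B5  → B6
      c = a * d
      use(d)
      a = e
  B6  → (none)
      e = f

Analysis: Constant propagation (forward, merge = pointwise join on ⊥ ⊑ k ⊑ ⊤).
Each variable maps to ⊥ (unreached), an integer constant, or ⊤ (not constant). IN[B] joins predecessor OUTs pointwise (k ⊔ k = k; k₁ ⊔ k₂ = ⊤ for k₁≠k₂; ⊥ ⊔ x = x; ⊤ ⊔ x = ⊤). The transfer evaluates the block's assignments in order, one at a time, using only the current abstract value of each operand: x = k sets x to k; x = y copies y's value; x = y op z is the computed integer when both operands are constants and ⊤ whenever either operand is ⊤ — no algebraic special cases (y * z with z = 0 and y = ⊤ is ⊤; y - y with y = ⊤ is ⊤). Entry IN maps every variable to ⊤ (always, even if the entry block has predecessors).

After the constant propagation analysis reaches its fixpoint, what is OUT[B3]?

Fixpoint table:
  B0:   IN=(all ⊤)   OUT=(all ⊤)
  B1:   IN=(all ⊤)   OUT=(all ⊤)
  B2:   IN=(all ⊤)   OUT={a:1, d:-3; rest ⊤}
  B3:   IN={a:1, d:-3; rest ⊤}   OUT={a:1, d:-3, e:-2; rest ⊤}
  B4:   IN={a:1, d:-3, e:-2; rest ⊤}   OUT={a:4, d:-3, e:-2; rest ⊤}
  B5:   IN={d:-3, e:-2; rest ⊤}   OUT={a:-2, d:-3, e:-2; rest ⊤}
  B6:   IN={a:-2, d:-3, e:-2; rest ⊤}   OUT={a:-2, d:-3; rest ⊤}

Merge at B3: IN[B3] = OUT[B2] = {a: 1, b: ⊤, c: ⊤, d: -3, e: ⊤, f: ⊤}
Applying B3's transfer function to that IN value gives OUT[B3] (row B3 above).

Answer: {a: 1, b: ⊤, c: ⊤, d: -3, e: -2, f: ⊤}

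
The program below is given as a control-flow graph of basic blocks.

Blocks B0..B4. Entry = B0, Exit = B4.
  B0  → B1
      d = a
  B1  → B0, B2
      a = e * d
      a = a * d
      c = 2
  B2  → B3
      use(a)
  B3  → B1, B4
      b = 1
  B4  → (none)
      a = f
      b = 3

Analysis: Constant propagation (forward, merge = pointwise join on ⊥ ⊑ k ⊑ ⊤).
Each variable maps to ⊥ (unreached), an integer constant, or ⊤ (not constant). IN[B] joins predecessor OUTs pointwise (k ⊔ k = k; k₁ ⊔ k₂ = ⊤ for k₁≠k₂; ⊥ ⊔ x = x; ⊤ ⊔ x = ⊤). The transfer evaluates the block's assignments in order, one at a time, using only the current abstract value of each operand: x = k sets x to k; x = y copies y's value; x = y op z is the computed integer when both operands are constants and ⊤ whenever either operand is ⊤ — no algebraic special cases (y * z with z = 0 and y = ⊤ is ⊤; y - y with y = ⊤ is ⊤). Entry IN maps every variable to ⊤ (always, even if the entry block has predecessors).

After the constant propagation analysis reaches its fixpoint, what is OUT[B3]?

Answer: {a: ⊤, b: 1, c: 2, d: ⊤, e: ⊤, f: ⊤}

Working:
Per-block solution:
  B0:   IN=(all ⊤)   OUT=(all ⊤)
  B1:   IN=(all ⊤)   OUT={c:2; rest ⊤}
  B2:   IN={c:2; rest ⊤}   OUT={c:2; rest ⊤}
  B3:   IN={c:2; rest ⊤}   OUT={b:1, c:2; rest ⊤}
  B4:   IN={b:1, c:2; rest ⊤}   OUT={b:3, c:2; rest ⊤}

Merge at B3: IN[B3] = OUT[B2] = {a: ⊤, b: ⊤, c: 2, d: ⊤, e: ⊤, f: ⊤}
Applying B3's transfer function to that IN value gives OUT[B3] (row B3 above).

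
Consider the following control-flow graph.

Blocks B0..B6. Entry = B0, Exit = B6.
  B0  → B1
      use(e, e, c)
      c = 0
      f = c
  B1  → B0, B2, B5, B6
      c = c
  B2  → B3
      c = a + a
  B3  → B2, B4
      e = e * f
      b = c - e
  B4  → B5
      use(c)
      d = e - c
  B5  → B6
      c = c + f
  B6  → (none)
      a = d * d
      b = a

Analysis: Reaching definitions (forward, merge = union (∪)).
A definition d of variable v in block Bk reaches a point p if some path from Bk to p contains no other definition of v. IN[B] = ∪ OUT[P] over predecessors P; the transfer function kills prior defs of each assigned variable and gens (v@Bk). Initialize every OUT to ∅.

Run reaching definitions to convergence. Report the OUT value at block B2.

Answer: {b@B3, c@B2, e@B3, f@B0}

Derivation:
Converged values:
  B0: | IN={c@B1, f@B0} | OUT={c@B0, f@B0}
  B1: | IN={c@B0, f@B0} | OUT={c@B1, f@B0}
  B2: | IN={b@B3, c@B1, c@B2, e@B3, f@B0} | OUT={b@B3, c@B2, e@B3, f@B0}
  B3: | IN={b@B3, c@B2, e@B3, f@B0} | OUT={b@B3, c@B2, e@B3, f@B0}
  B4: | IN={b@B3, c@B2, e@B3, f@B0} | OUT={b@B3, c@B2, d@B4, e@B3, f@B0}
  B5: | IN={b@B3, c@B1, c@B2, d@B4, e@B3, f@B0} | OUT={b@B3, c@B5, d@B4, e@B3, f@B0}
  B6: | IN={b@B3, c@B1, c@B5, d@B4, e@B3, f@B0} | OUT={a@B6, b@B6, c@B1, c@B5, d@B4, e@B3, f@B0}

Merge at B2: IN[B2] = OUT[B1] ⊔ OUT[B3] = {b@B3, c@B1, c@B2, e@B3, f@B0}
Applying B2's transfer function to that IN value gives OUT[B2] (row B2 above).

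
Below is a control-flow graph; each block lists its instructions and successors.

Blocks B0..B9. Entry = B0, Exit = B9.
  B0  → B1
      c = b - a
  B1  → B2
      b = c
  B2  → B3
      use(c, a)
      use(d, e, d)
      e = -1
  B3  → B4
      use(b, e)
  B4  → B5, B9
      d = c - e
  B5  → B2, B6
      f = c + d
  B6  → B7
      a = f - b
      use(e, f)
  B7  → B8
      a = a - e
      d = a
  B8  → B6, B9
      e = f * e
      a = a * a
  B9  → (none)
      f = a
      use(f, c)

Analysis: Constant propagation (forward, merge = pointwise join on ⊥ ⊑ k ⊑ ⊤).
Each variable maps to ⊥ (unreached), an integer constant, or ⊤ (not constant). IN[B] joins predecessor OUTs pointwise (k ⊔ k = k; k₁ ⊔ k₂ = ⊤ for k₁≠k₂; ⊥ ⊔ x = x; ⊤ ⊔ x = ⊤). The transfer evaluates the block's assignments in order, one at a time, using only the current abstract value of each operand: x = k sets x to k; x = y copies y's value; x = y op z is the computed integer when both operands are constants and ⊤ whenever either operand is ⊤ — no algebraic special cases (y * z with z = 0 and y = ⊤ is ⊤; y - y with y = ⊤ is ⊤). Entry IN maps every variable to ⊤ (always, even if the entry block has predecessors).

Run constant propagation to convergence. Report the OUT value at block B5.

Answer: {a: ⊤, b: ⊤, c: ⊤, d: ⊤, e: -1, f: ⊤}

Trace:
Converged values:
  B0:  IN=(all ⊤)  OUT=(all ⊤)
  B1:  IN=(all ⊤)  OUT=(all ⊤)
  B2:  IN=(all ⊤)  OUT={e:-1; rest ⊤}
  B3:  IN={e:-1; rest ⊤}  OUT={e:-1; rest ⊤}
  B4:  IN={e:-1; rest ⊤}  OUT={e:-1; rest ⊤}
  B5:  IN={e:-1; rest ⊤}  OUT={e:-1; rest ⊤}
  B6:  IN=(all ⊤)  OUT=(all ⊤)
  B7:  IN=(all ⊤)  OUT=(all ⊤)
  B8:  IN=(all ⊤)  OUT=(all ⊤)
  B9:  IN=(all ⊤)  OUT=(all ⊤)

Merge at B5: IN[B5] = OUT[B4] = {a: ⊤, b: ⊤, c: ⊤, d: ⊤, e: -1, f: ⊤}
Applying B5's transfer function to that IN value gives OUT[B5] (row B5 above).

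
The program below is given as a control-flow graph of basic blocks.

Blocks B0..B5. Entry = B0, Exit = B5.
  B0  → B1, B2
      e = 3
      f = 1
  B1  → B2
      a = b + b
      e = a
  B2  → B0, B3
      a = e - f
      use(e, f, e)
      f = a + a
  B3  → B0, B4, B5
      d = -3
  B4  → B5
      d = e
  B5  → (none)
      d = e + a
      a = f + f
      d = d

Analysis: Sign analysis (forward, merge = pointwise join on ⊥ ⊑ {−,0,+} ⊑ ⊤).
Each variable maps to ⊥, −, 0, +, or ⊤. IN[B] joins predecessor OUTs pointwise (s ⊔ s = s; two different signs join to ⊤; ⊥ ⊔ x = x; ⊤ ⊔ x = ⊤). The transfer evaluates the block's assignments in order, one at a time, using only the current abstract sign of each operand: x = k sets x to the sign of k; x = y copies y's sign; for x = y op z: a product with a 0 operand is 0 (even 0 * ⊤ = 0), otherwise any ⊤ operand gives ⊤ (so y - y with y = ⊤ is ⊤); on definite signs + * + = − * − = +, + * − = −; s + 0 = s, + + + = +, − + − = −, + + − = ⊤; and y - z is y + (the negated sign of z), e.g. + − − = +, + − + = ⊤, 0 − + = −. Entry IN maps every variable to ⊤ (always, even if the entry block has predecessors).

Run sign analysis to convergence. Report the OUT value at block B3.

Answer: {a: ⊤, b: ⊤, c: ⊤, d: -, e: ⊤, f: ⊤}

Working:
Fixpoint table:
  B0: | IN=(all ⊤) | OUT={e:+, f:+; rest ⊤}
  B1: | IN={e:+, f:+; rest ⊤} | OUT={f:+; rest ⊤}
  B2: | IN={f:+; rest ⊤} | OUT=(all ⊤)
  B3: | IN=(all ⊤) | OUT={d:-; rest ⊤}
  B4: | IN={d:-; rest ⊤} | OUT=(all ⊤)
  B5: | IN=(all ⊤) | OUT=(all ⊤)

Merge at B3: IN[B3] = OUT[B2] = {a: ⊤, b: ⊤, c: ⊤, d: ⊤, e: ⊤, f: ⊤}
Applying B3's transfer function to that IN value gives OUT[B3] (row B3 above).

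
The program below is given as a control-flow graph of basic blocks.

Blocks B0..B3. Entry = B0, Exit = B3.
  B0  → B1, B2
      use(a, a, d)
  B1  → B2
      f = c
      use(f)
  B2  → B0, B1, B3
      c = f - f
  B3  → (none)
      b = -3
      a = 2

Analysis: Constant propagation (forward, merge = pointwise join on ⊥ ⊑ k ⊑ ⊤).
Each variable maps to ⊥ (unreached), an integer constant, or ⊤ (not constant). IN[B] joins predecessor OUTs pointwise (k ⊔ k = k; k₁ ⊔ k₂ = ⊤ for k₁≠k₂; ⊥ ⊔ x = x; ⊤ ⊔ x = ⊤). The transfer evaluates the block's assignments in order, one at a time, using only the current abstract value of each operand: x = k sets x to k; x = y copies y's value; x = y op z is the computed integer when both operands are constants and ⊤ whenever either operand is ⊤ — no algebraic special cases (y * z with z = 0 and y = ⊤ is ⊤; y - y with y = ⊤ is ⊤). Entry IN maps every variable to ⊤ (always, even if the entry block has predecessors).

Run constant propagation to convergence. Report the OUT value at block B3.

Answer: {a: 2, b: -3, c: ⊤, d: ⊤, e: ⊤, f: ⊤}

Derivation:
Per-block solution:
  B0:  IN=(all ⊤)  OUT=(all ⊤)
  B1:  IN=(all ⊤)  OUT=(all ⊤)
  B2:  IN=(all ⊤)  OUT=(all ⊤)
  B3:  IN=(all ⊤)  OUT={a:2, b:-3; rest ⊤}

Merge at B3: IN[B3] = OUT[B2] = {a: ⊤, b: ⊤, c: ⊤, d: ⊤, e: ⊤, f: ⊤}
Applying B3's transfer function to that IN value gives OUT[B3] (row B3 above).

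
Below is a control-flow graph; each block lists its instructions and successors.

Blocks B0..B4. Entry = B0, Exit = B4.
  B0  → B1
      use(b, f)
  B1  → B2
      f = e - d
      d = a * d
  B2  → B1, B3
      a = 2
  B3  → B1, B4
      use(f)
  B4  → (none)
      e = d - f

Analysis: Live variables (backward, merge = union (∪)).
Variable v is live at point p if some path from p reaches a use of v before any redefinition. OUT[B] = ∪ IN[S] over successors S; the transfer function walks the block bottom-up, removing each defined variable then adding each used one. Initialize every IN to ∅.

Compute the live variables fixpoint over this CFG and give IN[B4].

Per-block solution:
  B0:   IN={a, b, d, e, f}   OUT={a, d, e}
  B1:   IN={a, d, e}   OUT={d, e, f}
  B2:   IN={d, e, f}   OUT={a, d, e, f}
  B3:   IN={a, d, e, f}   OUT={a, d, e, f}
  B4:   IN={d, f}   OUT={}

B4 is the boundary node: OUT[B4] = {}
Applying B4's transfer function to that OUT value gives IN[B4] (row B4 above).

Answer: {d, f}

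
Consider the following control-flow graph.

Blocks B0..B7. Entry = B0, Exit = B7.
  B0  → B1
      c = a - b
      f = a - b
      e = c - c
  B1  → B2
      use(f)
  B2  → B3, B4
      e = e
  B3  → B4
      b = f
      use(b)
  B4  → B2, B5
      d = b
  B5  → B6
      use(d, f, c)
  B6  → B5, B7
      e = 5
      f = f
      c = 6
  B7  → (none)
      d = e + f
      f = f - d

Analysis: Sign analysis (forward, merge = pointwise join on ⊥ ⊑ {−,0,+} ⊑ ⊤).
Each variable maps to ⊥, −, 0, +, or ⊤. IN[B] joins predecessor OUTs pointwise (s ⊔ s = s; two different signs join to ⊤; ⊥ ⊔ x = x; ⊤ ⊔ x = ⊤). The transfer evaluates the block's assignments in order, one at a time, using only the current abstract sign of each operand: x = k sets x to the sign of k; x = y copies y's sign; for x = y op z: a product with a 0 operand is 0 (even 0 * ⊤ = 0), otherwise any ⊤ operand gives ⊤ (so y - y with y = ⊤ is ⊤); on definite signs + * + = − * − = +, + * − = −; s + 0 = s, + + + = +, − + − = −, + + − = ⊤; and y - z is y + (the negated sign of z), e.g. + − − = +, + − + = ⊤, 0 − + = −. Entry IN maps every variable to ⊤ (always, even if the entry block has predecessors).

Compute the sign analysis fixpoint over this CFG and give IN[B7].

Fixpoint table:
  B0: | IN=(all ⊤) | OUT=(all ⊤)
  B1: | IN=(all ⊤) | OUT=(all ⊤)
  B2: | IN=(all ⊤) | OUT=(all ⊤)
  B3: | IN=(all ⊤) | OUT=(all ⊤)
  B4: | IN=(all ⊤) | OUT=(all ⊤)
  B5: | IN=(all ⊤) | OUT=(all ⊤)
  B6: | IN=(all ⊤) | OUT={c:+, e:+; rest ⊤}
  B7: | IN={c:+, e:+; rest ⊤} | OUT={c:+, e:+; rest ⊤}

Merge at B7: IN[B7] = OUT[B6] = {a: ⊤, b: ⊤, c: +, d: ⊤, e: +, f: ⊤}

Answer: {a: ⊤, b: ⊤, c: +, d: ⊤, e: +, f: ⊤}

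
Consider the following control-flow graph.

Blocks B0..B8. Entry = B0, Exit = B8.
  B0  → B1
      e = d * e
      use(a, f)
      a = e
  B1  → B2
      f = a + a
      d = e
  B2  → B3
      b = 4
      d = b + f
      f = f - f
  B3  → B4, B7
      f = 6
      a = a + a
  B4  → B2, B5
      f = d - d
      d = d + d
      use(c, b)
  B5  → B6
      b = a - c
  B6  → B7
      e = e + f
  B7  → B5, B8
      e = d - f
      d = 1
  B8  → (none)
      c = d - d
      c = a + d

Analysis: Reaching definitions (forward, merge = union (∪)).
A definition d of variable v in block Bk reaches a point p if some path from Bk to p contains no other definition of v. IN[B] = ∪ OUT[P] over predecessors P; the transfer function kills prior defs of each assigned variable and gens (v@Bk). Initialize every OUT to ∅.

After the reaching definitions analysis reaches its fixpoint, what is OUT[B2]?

Answer: {a@B0, a@B3, b@B2, d@B2, e@B0, f@B2}

Working:
Per-block solution:
  B0:   IN={}   OUT={a@B0, e@B0}
  B1:   IN={a@B0, e@B0}   OUT={a@B0, d@B1, e@B0, f@B1}
  B2:   IN={a@B0, a@B3, b@B2, d@B1, d@B4, e@B0, f@B1, f@B4}   OUT={a@B0, a@B3, b@B2, d@B2, e@B0, f@B2}
  B3:   IN={a@B0, a@B3, b@B2, d@B2, e@B0, f@B2}   OUT={a@B3, b@B2, d@B2, e@B0, f@B3}
  B4:   IN={a@B3, b@B2, d@B2, e@B0, f@B3}   OUT={a@B3, b@B2, d@B4, e@B0, f@B4}
  B5:   IN={a@B3, b@B2, b@B5, d@B4, d@B7, e@B0, e@B7, f@B3, f@B4}   OUT={a@B3, b@B5, d@B4, d@B7, e@B0, e@B7, f@B3, f@B4}
  B6:   IN={a@B3, b@B5, d@B4, d@B7, e@B0, e@B7, f@B3, f@B4}   OUT={a@B3, b@B5, d@B4, d@B7, e@B6, f@B3, f@B4}
  B7:   IN={a@B3, b@B2, b@B5, d@B2, d@B4, d@B7, e@B0, e@B6, f@B3, f@B4}   OUT={a@B3, b@B2, b@B5, d@B7, e@B7, f@B3, f@B4}
  B8:   IN={a@B3, b@B2, b@B5, d@B7, e@B7, f@B3, f@B4}   OUT={a@B3, b@B2, b@B5, c@B8, d@B7, e@B7, f@B3, f@B4}

Merge at B2: IN[B2] = OUT[B1] ⊔ OUT[B4] = {a@B0, a@B3, b@B2, d@B1, d@B4, e@B0, f@B1, f@B4}
Applying B2's transfer function to that IN value gives OUT[B2] (row B2 above).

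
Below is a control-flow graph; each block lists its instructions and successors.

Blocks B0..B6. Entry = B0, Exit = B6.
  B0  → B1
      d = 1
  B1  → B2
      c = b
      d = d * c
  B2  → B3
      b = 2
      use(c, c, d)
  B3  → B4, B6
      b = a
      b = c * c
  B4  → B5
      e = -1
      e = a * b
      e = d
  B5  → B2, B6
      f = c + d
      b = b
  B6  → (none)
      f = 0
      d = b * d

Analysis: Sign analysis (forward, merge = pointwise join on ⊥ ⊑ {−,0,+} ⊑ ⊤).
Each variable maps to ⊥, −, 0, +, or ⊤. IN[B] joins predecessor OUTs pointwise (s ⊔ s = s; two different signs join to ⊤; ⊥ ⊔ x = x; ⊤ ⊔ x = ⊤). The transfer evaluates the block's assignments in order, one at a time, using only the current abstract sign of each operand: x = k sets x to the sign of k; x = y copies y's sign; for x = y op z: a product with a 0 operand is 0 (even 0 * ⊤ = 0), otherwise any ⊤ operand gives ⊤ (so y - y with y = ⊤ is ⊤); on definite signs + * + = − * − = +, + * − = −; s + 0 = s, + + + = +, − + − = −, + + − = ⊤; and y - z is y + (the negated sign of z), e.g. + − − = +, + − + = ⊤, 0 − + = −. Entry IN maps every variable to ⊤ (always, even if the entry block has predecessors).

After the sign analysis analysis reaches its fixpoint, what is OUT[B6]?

Converged values:
  B0: | IN=(all ⊤) | OUT={d:+; rest ⊤}
  B1: | IN={d:+; rest ⊤} | OUT=(all ⊤)
  B2: | IN=(all ⊤) | OUT={b:+; rest ⊤}
  B3: | IN={b:+; rest ⊤} | OUT=(all ⊤)
  B4: | IN=(all ⊤) | OUT=(all ⊤)
  B5: | IN=(all ⊤) | OUT=(all ⊤)
  B6: | IN=(all ⊤) | OUT={f:0; rest ⊤}

Merge at B6: IN[B6] = OUT[B3] ⊔ OUT[B5] = {a: ⊤, b: ⊤, c: ⊤, d: ⊤, e: ⊤, f: ⊤}
Applying B6's transfer function to that IN value gives OUT[B6] (row B6 above).

Answer: {a: ⊤, b: ⊤, c: ⊤, d: ⊤, e: ⊤, f: 0}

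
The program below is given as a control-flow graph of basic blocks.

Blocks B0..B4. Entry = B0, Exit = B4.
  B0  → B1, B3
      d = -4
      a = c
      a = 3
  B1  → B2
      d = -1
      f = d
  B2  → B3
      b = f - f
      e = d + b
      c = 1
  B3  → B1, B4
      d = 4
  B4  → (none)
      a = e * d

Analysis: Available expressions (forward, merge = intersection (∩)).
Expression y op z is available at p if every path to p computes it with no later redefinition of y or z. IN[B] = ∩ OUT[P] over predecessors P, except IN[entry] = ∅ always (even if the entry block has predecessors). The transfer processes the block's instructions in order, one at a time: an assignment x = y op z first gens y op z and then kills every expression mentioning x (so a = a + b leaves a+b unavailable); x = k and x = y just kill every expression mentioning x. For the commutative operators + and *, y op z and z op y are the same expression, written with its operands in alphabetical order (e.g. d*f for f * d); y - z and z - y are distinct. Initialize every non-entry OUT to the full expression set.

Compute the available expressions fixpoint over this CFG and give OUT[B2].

Fixpoint table:
  B0: | IN={} | OUT={}
  B1: | IN={} | OUT={}
  B2: | IN={} | OUT={b+d, f-f}
  B3: | IN={} | OUT={}
  B4: | IN={} | OUT={d*e}

Merge at B2: IN[B2] = OUT[B1] = {}
Applying B2's transfer function to that IN value gives OUT[B2] (row B2 above).

Answer: {b+d, f-f}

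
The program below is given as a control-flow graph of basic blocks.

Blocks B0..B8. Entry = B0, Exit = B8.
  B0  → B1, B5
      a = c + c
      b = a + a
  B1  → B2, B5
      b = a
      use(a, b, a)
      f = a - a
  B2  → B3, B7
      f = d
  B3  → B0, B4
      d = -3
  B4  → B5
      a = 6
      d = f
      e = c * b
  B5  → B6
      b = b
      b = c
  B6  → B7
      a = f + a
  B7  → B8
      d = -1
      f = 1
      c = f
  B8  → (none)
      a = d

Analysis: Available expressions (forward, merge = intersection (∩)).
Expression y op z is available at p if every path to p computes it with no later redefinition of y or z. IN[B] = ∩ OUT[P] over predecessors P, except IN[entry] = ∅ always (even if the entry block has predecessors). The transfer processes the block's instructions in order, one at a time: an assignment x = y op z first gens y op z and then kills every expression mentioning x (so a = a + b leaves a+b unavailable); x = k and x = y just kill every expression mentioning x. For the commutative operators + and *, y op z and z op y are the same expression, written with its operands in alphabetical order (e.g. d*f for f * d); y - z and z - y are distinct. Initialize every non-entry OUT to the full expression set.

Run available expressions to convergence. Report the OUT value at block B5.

Per-block solution:
  B0:   IN={}   OUT={a+a, c+c}
  B1:   IN={a+a, c+c}   OUT={a+a, a-a, c+c}
  B2:   IN={a+a, a-a, c+c}   OUT={a+a, a-a, c+c}
  B3:   IN={a+a, a-a, c+c}   OUT={a+a, a-a, c+c}
  B4:   IN={a+a, a-a, c+c}   OUT={b*c, c+c}
  B5:   IN={c+c}   OUT={c+c}
  B6:   IN={c+c}   OUT={c+c}
  B7:   IN={c+c}   OUT={}
  B8:   IN={}   OUT={}

Merge at B5: IN[B5] = OUT[B0] ∩ OUT[B1] ∩ OUT[B4] = {c+c}
Applying B5's transfer function to that IN value gives OUT[B5] (row B5 above).

Answer: {c+c}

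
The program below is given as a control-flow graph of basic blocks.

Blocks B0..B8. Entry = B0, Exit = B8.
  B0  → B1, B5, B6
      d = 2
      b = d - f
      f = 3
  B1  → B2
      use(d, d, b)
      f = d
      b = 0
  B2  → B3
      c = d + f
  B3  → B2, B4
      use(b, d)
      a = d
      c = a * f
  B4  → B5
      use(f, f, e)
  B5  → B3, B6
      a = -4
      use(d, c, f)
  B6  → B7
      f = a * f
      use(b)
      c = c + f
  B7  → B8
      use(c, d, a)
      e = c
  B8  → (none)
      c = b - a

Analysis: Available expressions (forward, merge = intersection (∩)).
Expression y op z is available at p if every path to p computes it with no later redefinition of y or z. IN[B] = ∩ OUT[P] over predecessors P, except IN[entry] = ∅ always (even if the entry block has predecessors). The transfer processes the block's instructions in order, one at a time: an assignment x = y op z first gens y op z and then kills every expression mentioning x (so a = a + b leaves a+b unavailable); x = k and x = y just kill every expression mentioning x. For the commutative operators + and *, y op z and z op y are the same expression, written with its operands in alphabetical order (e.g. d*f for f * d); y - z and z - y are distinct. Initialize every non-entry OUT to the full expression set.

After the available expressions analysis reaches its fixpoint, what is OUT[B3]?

Answer: {a*f}

Derivation:
Per-block solution:
  B0: | IN={} | OUT={}
  B1: | IN={} | OUT={}
  B2: | IN={} | OUT={d+f}
  B3: | IN={} | OUT={a*f}
  B4: | IN={a*f} | OUT={a*f}
  B5: | IN={} | OUT={}
  B6: | IN={} | OUT={}
  B7: | IN={} | OUT={}
  B8: | IN={} | OUT={b-a}

Merge at B3: IN[B3] = OUT[B2] ∩ OUT[B5] = {}
Applying B3's transfer function to that IN value gives OUT[B3] (row B3 above).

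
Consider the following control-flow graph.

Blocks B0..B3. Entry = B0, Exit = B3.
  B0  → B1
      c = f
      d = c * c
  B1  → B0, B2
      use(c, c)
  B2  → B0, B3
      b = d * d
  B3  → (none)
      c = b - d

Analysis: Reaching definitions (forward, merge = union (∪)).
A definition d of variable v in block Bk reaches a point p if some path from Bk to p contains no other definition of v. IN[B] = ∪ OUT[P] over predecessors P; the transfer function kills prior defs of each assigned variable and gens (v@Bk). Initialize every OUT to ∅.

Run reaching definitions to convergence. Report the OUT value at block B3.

Answer: {b@B2, c@B3, d@B0}

Derivation:
Fixpoint table:
  B0: | IN={b@B2, c@B0, d@B0} | OUT={b@B2, c@B0, d@B0}
  B1: | IN={b@B2, c@B0, d@B0} | OUT={b@B2, c@B0, d@B0}
  B2: | IN={b@B2, c@B0, d@B0} | OUT={b@B2, c@B0, d@B0}
  B3: | IN={b@B2, c@B0, d@B0} | OUT={b@B2, c@B3, d@B0}

Merge at B3: IN[B3] = OUT[B2] = {b@B2, c@B0, d@B0}
Applying B3's transfer function to that IN value gives OUT[B3] (row B3 above).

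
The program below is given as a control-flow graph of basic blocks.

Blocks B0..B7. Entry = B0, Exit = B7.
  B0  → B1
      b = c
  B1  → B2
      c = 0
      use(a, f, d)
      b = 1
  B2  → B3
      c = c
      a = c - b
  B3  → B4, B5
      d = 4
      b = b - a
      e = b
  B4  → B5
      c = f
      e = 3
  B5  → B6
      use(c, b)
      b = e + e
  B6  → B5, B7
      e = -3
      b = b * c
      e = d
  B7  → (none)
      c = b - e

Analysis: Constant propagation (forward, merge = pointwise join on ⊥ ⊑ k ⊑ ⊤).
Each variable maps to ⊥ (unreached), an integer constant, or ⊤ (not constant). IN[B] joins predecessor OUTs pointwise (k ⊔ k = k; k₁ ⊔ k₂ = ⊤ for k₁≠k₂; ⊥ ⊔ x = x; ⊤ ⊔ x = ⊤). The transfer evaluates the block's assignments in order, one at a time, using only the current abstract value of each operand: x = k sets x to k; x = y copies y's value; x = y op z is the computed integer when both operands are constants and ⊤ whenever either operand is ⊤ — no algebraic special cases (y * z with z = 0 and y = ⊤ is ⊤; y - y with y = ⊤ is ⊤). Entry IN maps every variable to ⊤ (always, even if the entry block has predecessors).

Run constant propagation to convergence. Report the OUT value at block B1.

Answer: {a: ⊤, b: 1, c: 0, d: ⊤, e: ⊤, f: ⊤}

Trace:
Fixpoint table:
  B0: | IN=(all ⊤) | OUT=(all ⊤)
  B1: | IN=(all ⊤) | OUT={b:1, c:0; rest ⊤}
  B2: | IN={b:1, c:0; rest ⊤} | OUT={a:-1, b:1, c:0; rest ⊤}
  B3: | IN={a:-1, b:1, c:0; rest ⊤} | OUT={a:-1, b:2, c:0, d:4, e:2; rest ⊤}
  B4: | IN={a:-1, b:2, c:0, d:4, e:2; rest ⊤} | OUT={a:-1, b:2, d:4, e:3; rest ⊤}
  B5: | IN={a:-1, d:4; rest ⊤} | OUT={a:-1, d:4; rest ⊤}
  B6: | IN={a:-1, d:4; rest ⊤} | OUT={a:-1, d:4, e:4; rest ⊤}
  B7: | IN={a:-1, d:4, e:4; rest ⊤} | OUT={a:-1, d:4, e:4; rest ⊤}

Merge at B1: IN[B1] = OUT[B0] = {a: ⊤, b: ⊤, c: ⊤, d: ⊤, e: ⊤, f: ⊤}
Applying B1's transfer function to that IN value gives OUT[B1] (row B1 above).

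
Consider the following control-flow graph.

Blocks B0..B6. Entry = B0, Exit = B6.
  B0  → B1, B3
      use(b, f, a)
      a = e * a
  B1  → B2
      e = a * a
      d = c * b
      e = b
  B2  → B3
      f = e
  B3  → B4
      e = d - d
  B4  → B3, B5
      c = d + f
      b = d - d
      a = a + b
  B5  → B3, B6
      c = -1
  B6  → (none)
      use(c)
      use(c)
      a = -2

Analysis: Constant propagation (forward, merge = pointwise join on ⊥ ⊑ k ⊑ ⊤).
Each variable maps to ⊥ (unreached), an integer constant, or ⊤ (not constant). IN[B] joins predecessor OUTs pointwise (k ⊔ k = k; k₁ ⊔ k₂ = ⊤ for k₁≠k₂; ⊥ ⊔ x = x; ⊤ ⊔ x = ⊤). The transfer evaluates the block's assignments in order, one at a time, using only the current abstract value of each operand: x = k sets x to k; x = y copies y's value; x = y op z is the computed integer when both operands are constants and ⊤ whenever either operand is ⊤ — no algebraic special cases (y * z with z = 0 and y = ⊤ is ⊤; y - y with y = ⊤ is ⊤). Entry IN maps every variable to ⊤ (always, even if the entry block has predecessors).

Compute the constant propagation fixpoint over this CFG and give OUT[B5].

Answer: {a: ⊤, b: ⊤, c: -1, d: ⊤, e: ⊤, f: ⊤}

Derivation:
Converged values:
  B0:  IN=(all ⊤)  OUT=(all ⊤)
  B1:  IN=(all ⊤)  OUT=(all ⊤)
  B2:  IN=(all ⊤)  OUT=(all ⊤)
  B3:  IN=(all ⊤)  OUT=(all ⊤)
  B4:  IN=(all ⊤)  OUT=(all ⊤)
  B5:  IN=(all ⊤)  OUT={c:-1; rest ⊤}
  B6:  IN={c:-1; rest ⊤}  OUT={a:-2, c:-1; rest ⊤}

Merge at B5: IN[B5] = OUT[B4] = {a: ⊤, b: ⊤, c: ⊤, d: ⊤, e: ⊤, f: ⊤}
Applying B5's transfer function to that IN value gives OUT[B5] (row B5 above).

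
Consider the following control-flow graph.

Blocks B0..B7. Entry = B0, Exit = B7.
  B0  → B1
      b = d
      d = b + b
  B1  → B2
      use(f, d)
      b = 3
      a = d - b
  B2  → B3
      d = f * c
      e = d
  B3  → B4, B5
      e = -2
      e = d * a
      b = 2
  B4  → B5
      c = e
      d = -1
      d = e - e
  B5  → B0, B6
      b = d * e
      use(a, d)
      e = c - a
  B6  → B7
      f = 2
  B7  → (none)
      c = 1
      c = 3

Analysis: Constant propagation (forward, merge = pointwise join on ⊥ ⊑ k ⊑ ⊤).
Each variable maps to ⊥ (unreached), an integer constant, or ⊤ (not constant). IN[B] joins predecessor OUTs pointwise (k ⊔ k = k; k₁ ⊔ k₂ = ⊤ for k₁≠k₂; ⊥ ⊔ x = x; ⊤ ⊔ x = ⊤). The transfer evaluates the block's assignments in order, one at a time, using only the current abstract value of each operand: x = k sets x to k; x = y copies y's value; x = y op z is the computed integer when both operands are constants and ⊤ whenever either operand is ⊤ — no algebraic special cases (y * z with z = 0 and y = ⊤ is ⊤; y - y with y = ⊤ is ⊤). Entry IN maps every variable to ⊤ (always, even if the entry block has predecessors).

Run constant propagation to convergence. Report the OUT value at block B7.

Fixpoint table:
  B0: | IN=(all ⊤) | OUT=(all ⊤)
  B1: | IN=(all ⊤) | OUT={b:3; rest ⊤}
  B2: | IN={b:3; rest ⊤} | OUT={b:3; rest ⊤}
  B3: | IN={b:3; rest ⊤} | OUT={b:2; rest ⊤}
  B4: | IN={b:2; rest ⊤} | OUT={b:2; rest ⊤}
  B5: | IN={b:2; rest ⊤} | OUT=(all ⊤)
  B6: | IN=(all ⊤) | OUT={f:2; rest ⊤}
  B7: | IN={f:2; rest ⊤} | OUT={c:3, f:2; rest ⊤}

Merge at B7: IN[B7] = OUT[B6] = {a: ⊤, b: ⊤, c: ⊤, d: ⊤, e: ⊤, f: 2}
Applying B7's transfer function to that IN value gives OUT[B7] (row B7 above).

Answer: {a: ⊤, b: ⊤, c: 3, d: ⊤, e: ⊤, f: 2}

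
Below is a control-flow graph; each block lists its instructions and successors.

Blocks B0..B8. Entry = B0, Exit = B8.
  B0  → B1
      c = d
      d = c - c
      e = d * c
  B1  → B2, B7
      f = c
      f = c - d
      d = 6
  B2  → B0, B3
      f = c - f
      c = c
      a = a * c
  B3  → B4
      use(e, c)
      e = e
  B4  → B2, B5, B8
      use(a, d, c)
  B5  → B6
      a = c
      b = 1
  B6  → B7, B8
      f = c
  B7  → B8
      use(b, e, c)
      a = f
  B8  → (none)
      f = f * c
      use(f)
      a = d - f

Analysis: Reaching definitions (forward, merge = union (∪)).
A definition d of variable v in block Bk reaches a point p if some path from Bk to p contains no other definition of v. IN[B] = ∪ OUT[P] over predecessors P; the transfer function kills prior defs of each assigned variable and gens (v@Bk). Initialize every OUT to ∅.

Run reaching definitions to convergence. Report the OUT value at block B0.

Answer: {a@B2, c@B0, d@B0, e@B0, f@B2}

Trace:
Converged values:
  B0: | IN={a@B2, c@B2, d@B1, e@B0, e@B3, f@B2} | OUT={a@B2, c@B0, d@B0, e@B0, f@B2}
  B1: | IN={a@B2, c@B0, d@B0, e@B0, f@B2} | OUT={a@B2, c@B0, d@B1, e@B0, f@B1}
  B2: | IN={a@B2, c@B0, c@B2, d@B1, e@B0, e@B3, f@B1, f@B2} | OUT={a@B2, c@B2, d@B1, e@B0, e@B3, f@B2}
  B3: | IN={a@B2, c@B2, d@B1, e@B0, e@B3, f@B2} | OUT={a@B2, c@B2, d@B1, e@B3, f@B2}
  B4: | IN={a@B2, c@B2, d@B1, e@B3, f@B2} | OUT={a@B2, c@B2, d@B1, e@B3, f@B2}
  B5: | IN={a@B2, c@B2, d@B1, e@B3, f@B2} | OUT={a@B5, b@B5, c@B2, d@B1, e@B3, f@B2}
  B6: | IN={a@B5, b@B5, c@B2, d@B1, e@B3, f@B2} | OUT={a@B5, b@B5, c@B2, d@B1, e@B3, f@B6}
  B7: | IN={a@B2, a@B5, b@B5, c@B0, c@B2, d@B1, e@B0, e@B3, f@B1, f@B6} | OUT={a@B7, b@B5, c@B0, c@B2, d@B1, e@B0, e@B3, f@B1, f@B6}
  B8: | IN={a@B2, a@B5, a@B7, b@B5, c@B0, c@B2, d@B1, e@B0, e@B3, f@B1, f@B2, f@B6} | OUT={a@B8, b@B5, c@B0, c@B2, d@B1, e@B0, e@B3, f@B8}

Merge at B0 (entry node, so the boundary value {} is joined with the incoming edge(s)): IN[B0] = {} ⊔ OUT[B2] = {a@B2, c@B2, d@B1, e@B0, e@B3, f@B2}
Applying B0's transfer function to that IN value gives OUT[B0] (row B0 above).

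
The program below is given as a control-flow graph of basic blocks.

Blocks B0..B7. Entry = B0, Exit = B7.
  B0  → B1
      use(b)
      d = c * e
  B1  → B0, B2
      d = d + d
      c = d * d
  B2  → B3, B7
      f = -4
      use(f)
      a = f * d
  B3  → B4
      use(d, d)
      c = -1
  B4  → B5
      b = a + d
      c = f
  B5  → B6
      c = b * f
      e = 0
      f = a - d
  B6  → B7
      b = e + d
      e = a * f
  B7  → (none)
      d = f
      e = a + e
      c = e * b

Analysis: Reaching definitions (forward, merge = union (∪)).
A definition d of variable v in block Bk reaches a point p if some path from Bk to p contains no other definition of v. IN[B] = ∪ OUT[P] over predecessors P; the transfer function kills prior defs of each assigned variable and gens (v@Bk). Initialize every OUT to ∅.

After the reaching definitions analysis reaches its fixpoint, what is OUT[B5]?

Per-block solution:
  B0:  IN={c@B1, d@B1}  OUT={c@B1, d@B0}
  B1:  IN={c@B1, d@B0}  OUT={c@B1, d@B1}
  B2:  IN={c@B1, d@B1}  OUT={a@B2, c@B1, d@B1, f@B2}
  B3:  IN={a@B2, c@B1, d@B1, f@B2}  OUT={a@B2, c@B3, d@B1, f@B2}
  B4:  IN={a@B2, c@B3, d@B1, f@B2}  OUT={a@B2, b@B4, c@B4, d@B1, f@B2}
  B5:  IN={a@B2, b@B4, c@B4, d@B1, f@B2}  OUT={a@B2, b@B4, c@B5, d@B1, e@B5, f@B5}
  B6:  IN={a@B2, b@B4, c@B5, d@B1, e@B5, f@B5}  OUT={a@B2, b@B6, c@B5, d@B1, e@B6, f@B5}
  B7:  IN={a@B2, b@B6, c@B1, c@B5, d@B1, e@B6, f@B2, f@B5}  OUT={a@B2, b@B6, c@B7, d@B7, e@B7, f@B2, f@B5}

Merge at B5: IN[B5] = OUT[B4] = {a@B2, b@B4, c@B4, d@B1, f@B2}
Applying B5's transfer function to that IN value gives OUT[B5] (row B5 above).

Answer: {a@B2, b@B4, c@B5, d@B1, e@B5, f@B5}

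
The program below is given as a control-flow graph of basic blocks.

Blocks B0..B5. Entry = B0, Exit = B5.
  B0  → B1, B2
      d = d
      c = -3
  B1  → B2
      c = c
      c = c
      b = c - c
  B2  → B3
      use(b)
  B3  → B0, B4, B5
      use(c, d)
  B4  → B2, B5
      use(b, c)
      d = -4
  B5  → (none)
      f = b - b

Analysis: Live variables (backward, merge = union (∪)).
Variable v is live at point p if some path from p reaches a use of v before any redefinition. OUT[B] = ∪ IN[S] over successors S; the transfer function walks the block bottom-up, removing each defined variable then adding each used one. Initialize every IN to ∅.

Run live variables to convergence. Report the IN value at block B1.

Answer: {c, d}

Trace:
Per-block solution:
  B0:   IN={b, d}   OUT={b, c, d}
  B1:   IN={c, d}   OUT={b, c, d}
  B2:   IN={b, c, d}   OUT={b, c, d}
  B3:   IN={b, c, d}   OUT={b, c, d}
  B4:   IN={b, c}   OUT={b, c, d}
  B5:   IN={b}   OUT={}

Merge at B1: OUT[B1] = IN[B2] = {b, c, d}
Applying B1's transfer function to that OUT value gives IN[B1] (row B1 above).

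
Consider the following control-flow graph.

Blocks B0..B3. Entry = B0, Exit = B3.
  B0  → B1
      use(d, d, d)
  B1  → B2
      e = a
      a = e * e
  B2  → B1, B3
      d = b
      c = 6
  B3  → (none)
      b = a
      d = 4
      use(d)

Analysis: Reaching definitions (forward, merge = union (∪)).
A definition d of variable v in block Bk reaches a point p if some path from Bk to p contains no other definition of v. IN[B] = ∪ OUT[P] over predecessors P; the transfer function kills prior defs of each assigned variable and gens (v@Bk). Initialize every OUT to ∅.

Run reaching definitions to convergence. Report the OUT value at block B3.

Answer: {a@B1, b@B3, c@B2, d@B3, e@B1}

Derivation:
Per-block solution:
  B0:   IN={}   OUT={}
  B1:   IN={a@B1, c@B2, d@B2, e@B1}   OUT={a@B1, c@B2, d@B2, e@B1}
  B2:   IN={a@B1, c@B2, d@B2, e@B1}   OUT={a@B1, c@B2, d@B2, e@B1}
  B3:   IN={a@B1, c@B2, d@B2, e@B1}   OUT={a@B1, b@B3, c@B2, d@B3, e@B1}

Merge at B3: IN[B3] = OUT[B2] = {a@B1, c@B2, d@B2, e@B1}
Applying B3's transfer function to that IN value gives OUT[B3] (row B3 above).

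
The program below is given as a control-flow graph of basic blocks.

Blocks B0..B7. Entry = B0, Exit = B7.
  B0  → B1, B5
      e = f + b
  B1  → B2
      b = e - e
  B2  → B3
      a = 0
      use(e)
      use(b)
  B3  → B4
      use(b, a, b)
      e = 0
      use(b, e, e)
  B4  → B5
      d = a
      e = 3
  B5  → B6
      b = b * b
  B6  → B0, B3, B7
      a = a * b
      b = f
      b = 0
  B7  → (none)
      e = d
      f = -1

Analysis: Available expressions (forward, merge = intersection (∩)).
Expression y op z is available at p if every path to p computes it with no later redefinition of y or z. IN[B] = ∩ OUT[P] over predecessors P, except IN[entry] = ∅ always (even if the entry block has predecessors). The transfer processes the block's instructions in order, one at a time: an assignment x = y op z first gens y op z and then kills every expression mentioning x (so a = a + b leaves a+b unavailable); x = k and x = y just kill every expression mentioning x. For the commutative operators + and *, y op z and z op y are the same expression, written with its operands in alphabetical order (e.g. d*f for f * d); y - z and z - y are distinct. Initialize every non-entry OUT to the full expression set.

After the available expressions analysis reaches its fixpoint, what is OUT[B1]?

Answer: {e-e}

Trace:
Per-block solution:
  B0:   IN={}   OUT={b+f}
  B1:   IN={b+f}   OUT={e-e}
  B2:   IN={e-e}   OUT={e-e}
  B3:   IN={}   OUT={}
  B4:   IN={}   OUT={}
  B5:   IN={}   OUT={}
  B6:   IN={}   OUT={}
  B7:   IN={}   OUT={}

Merge at B1: IN[B1] = OUT[B0] = {b+f}
Applying B1's transfer function to that IN value gives OUT[B1] (row B1 above).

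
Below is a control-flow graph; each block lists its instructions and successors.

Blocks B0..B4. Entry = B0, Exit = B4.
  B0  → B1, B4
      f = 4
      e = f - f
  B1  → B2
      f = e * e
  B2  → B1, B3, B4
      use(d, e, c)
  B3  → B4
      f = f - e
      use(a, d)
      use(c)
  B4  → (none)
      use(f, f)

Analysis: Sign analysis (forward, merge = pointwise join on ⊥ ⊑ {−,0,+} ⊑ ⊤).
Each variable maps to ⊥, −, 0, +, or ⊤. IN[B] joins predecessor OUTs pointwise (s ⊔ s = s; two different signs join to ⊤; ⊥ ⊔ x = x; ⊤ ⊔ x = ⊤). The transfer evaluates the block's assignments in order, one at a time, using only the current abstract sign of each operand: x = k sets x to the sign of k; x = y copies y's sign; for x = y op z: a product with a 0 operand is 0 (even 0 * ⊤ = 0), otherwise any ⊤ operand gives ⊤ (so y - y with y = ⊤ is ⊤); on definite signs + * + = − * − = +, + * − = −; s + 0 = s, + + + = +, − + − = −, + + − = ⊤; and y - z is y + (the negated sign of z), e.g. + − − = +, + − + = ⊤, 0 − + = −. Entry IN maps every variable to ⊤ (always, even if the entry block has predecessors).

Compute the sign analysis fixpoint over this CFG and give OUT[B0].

Fixpoint table:
  B0: | IN=(all ⊤) | OUT={f:+; rest ⊤}
  B1: | IN=(all ⊤) | OUT=(all ⊤)
  B2: | IN=(all ⊤) | OUT=(all ⊤)
  B3: | IN=(all ⊤) | OUT=(all ⊤)
  B4: | IN=(all ⊤) | OUT=(all ⊤)

B0 is the boundary node: IN[B0] = {a: ⊤, b: ⊤, c: ⊤, d: ⊤, e: ⊤, f: ⊤}
Applying B0's transfer function to that IN value gives OUT[B0] (row B0 above).

Answer: {a: ⊤, b: ⊤, c: ⊤, d: ⊤, e: ⊤, f: +}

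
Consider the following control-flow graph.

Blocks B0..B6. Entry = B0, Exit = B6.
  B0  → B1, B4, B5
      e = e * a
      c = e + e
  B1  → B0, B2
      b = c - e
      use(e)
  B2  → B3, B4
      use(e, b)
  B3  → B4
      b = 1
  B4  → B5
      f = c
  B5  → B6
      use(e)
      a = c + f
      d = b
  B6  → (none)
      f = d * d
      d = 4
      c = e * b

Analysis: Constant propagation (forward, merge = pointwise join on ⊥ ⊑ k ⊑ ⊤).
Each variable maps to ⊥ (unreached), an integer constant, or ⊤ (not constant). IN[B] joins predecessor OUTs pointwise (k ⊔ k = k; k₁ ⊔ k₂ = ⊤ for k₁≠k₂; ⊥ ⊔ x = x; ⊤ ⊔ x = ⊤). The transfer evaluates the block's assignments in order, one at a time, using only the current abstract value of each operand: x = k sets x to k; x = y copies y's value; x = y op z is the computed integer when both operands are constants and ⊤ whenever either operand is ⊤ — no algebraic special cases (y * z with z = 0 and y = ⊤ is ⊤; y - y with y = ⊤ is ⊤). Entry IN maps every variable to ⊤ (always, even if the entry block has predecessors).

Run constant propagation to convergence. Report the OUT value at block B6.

Answer: {a: ⊤, b: ⊤, c: ⊤, d: 4, e: ⊤, f: ⊤}

Derivation:
Converged values:
  B0: | IN=(all ⊤) | OUT=(all ⊤)
  B1: | IN=(all ⊤) | OUT=(all ⊤)
  B2: | IN=(all ⊤) | OUT=(all ⊤)
  B3: | IN=(all ⊤) | OUT={b:1; rest ⊤}
  B4: | IN=(all ⊤) | OUT=(all ⊤)
  B5: | IN=(all ⊤) | OUT=(all ⊤)
  B6: | IN=(all ⊤) | OUT={d:4; rest ⊤}

Merge at B6: IN[B6] = OUT[B5] = {a: ⊤, b: ⊤, c: ⊤, d: ⊤, e: ⊤, f: ⊤}
Applying B6's transfer function to that IN value gives OUT[B6] (row B6 above).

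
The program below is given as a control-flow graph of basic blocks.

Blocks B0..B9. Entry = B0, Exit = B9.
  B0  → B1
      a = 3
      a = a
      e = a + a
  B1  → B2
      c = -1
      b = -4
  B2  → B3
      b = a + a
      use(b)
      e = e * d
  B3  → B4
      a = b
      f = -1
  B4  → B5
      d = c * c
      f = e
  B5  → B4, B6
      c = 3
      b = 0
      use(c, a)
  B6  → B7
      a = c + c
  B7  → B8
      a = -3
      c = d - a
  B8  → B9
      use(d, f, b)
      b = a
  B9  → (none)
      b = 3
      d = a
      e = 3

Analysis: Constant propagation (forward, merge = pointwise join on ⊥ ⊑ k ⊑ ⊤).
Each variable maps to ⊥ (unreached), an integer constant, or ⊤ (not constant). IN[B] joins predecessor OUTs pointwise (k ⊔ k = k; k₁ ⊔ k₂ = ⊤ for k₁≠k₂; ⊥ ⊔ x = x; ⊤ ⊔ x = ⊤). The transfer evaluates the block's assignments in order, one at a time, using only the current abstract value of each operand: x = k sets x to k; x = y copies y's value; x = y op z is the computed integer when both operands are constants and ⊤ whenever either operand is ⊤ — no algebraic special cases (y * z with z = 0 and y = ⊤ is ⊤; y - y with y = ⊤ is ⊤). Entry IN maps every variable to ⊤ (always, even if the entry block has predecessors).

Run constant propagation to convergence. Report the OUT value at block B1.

Answer: {a: 3, b: -4, c: -1, d: ⊤, e: 6, f: ⊤}

Working:
Fixpoint table:
  B0:   IN=(all ⊤)   OUT={a:3, e:6; rest ⊤}
  B1:   IN={a:3, e:6; rest ⊤}   OUT={a:3, b:-4, c:-1, e:6; rest ⊤}
  B2:   IN={a:3, b:-4, c:-1, e:6; rest ⊤}   OUT={a:3, b:6, c:-1; rest ⊤}
  B3:   IN={a:3, b:6, c:-1; rest ⊤}   OUT={a:6, b:6, c:-1, f:-1; rest ⊤}
  B4:   IN={a:6; rest ⊤}   OUT={a:6; rest ⊤}
  B5:   IN={a:6; rest ⊤}   OUT={a:6, b:0, c:3; rest ⊤}
  B6:   IN={a:6, b:0, c:3; rest ⊤}   OUT={a:6, b:0, c:3; rest ⊤}
  B7:   IN={a:6, b:0, c:3; rest ⊤}   OUT={a:-3, b:0; rest ⊤}
  B8:   IN={a:-3, b:0; rest ⊤}   OUT={a:-3, b:-3; rest ⊤}
  B9:   IN={a:-3, b:-3; rest ⊤}   OUT={a:-3, b:3, d:-3, e:3; rest ⊤}

Merge at B1: IN[B1] = OUT[B0] = {a: 3, b: ⊤, c: ⊤, d: ⊤, e: 6, f: ⊤}
Applying B1's transfer function to that IN value gives OUT[B1] (row B1 above).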